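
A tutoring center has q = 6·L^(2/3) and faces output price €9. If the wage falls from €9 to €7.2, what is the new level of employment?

From P·MP_L = w with MP_L = 4·L^(-1/3), the labor demand is L(w) = (36/w)^(3).
At w = 9: L = 64. At w = 7.2: L = 125.

L* = 125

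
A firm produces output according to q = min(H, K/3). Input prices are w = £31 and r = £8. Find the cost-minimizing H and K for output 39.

With a fixed-proportions technology, the cost-minimizing bundle uses no slack in either input: H = K/3 = q.
So H = 39 and K = 3·39 = 117.

H* = 39, K* = 117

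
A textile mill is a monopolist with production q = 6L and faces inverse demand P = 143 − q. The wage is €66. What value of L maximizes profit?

L* = 11

Marginal revenue from the inverse demand is MR = 143 − 2q.
The marginal product is MP_L = 6.
A monopolist hires until marginal revenue product equals the wage: MR·MP_L = w.
(143 − 12L)·6 = 66, so L = 11.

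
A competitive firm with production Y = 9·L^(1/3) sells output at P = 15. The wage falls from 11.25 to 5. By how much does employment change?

ΔL = 19

From P·MP_L = w with MP_L = 3·L^(-2/3), the labor demand is L(w) = (45/w)^(3/2).
At w = 11.25: L = 8. At w = 5: L = 27.
ΔL = 27 − 8 = 19.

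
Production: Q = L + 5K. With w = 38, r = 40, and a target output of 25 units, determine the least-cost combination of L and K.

The inputs are perfect substitutes, so the firm uses whichever has the lower cost per unit of output.
Cost per unit of output via L is 38; via K it is 8. K is cheaper.
Producing Q = 25 with K alone: L = 0, K = 5.

L* = 0, K* = 5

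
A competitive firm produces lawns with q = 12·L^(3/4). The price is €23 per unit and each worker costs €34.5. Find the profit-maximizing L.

L* = 1296

MP_L = (3/4)·12·L^(-1/4) = 9·L^(-1/4).
Profit maximization for a price taker requires P·MP_L = w: 23·9·L^(-1/4) = 34.5.
So L^(-1/4) = 1/6, which gives L = 1296.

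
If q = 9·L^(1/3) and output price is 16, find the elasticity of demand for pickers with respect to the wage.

MP_L = (1/3)·9·L^(-2/3), so P·MP_L = w gives 48·L^(-2/3) = w.
Solving, L(w) = (48/w)^(3/2). This is a constant-elasticity form: L ∝ w^(−3/2), so ε = −3/2.

ε = -1.5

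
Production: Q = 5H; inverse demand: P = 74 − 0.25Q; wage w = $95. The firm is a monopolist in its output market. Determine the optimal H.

H* = 22

Marginal revenue from the inverse demand is MR = 74 − 0.5Q.
The marginal product is MP_H = 5.
A monopolist hires until marginal revenue product equals the wage: MR·MP_H = w.
(74 − 2.5H)·5 = 95, so H = 22.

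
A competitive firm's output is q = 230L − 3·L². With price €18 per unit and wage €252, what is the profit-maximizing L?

L* = 36

The marginal product of L is MP_L = 230 − 6L.
A price-taking firm hires until the value of the marginal product equals the wage: P·MP_L = w, so 18·(230 − 6L) = 252.
Then 230 − 6L = 14, giving L = 36.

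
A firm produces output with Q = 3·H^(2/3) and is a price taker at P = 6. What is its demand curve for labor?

H(w) = 1728/w³

MP_H = (2/3)·3·H^(-1/3) = 2·H^(-1/3).
Setting P·MP_H = w: 12·H^(-1/3) = w.
Solving for H: H^(-1/3) = w/12, so H = (12/w)^(3).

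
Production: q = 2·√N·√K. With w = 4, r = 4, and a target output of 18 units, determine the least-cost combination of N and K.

Cost minimization requires the marginal rate of technical substitution to equal the input-price ratio: MP_N/MP_K = w/r.
Here MP_N/MP_K = (1/2)·(K/N)/(1/2) = (K/N). Setting this equal to 4/4 = 1 gives K = N.
Substituting into q = 18: 2·N^(1/2)·(N)^(1/2) = 18.
Solving, N = 9 and K = 9.

N* = 9, K* = 9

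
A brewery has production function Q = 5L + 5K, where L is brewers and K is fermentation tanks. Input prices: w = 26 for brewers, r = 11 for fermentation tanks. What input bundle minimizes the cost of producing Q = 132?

L* = 0, K* = 26.4

The inputs are perfect substitutes, so the firm uses whichever has the lower cost per unit of output.
Cost per unit of output via L is w/5 = 5.2; via K it is r/5 = 2.2. K is cheaper.
Producing Q = 132 with K alone: L = 0, K = 26.4.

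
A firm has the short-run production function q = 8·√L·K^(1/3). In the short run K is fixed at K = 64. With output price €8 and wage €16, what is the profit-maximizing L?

With K = 64, MP_L = (1/2)·8·L^(-1/2)·64^(1/3) = 16·L^(-1/2).
Profit maximization for a price taker requires P·MP_L = w: 8·16·L^(-1/2) = 16.
So L^(-1/2) = 0.125, which gives L = 64.

L* = 64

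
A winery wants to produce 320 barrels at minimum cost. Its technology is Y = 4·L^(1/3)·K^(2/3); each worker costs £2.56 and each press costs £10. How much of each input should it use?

Cost minimization requires the marginal rate of technical substitution to equal the input-price ratio: MP_L/MP_K = w/r.
Here MP_L/MP_K = (1/3)·(K/L)/(2/3) = 0.5·(K/L). Setting this equal to 2.56/10 = 0.256 gives K = 0.512L.
Substituting into Y = 320: 4·L^(1/3)·(0.512L)^(2/3) = 320.
Solving, L = 125 and K = 64.

L* = 125, K* = 64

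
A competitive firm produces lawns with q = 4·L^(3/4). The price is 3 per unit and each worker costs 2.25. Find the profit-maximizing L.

L* = 256

MP_L = (3/4)·4·L^(-1/4) = 3·L^(-1/4).
Profit maximization for a price taker requires P·MP_L = w: 3·3·L^(-1/4) = 2.25.
So L^(-1/4) = 0.25, which gives L = 256.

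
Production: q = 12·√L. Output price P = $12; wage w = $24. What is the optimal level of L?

MP_L = (1/2)·12·L^(-1/2) = 6·L^(-1/2).
Profit maximization for a price taker requires P·MP_L = w: 12·6·L^(-1/2) = 24.
So L^(-1/2) = 1/3, which gives L = 9.

L* = 9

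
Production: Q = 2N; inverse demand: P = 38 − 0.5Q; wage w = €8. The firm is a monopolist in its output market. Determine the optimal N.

N* = 17

Marginal revenue from the inverse demand is MR = 38 − Q.
The marginal product is MP_N = 2.
A monopolist hires until marginal revenue product equals the wage: MR·MP_N = w.
(38 − 2N)·2 = 8, so N = 17.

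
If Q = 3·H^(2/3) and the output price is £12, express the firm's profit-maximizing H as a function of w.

MP_H = (2/3)·3·H^(-1/3) = 2·H^(-1/3).
Setting P·MP_H = w: 24·H^(-1/3) = w.
Solving for H: H^(-1/3) = w/24, so H = (24/w)^(3).

H(w) = 13824/w³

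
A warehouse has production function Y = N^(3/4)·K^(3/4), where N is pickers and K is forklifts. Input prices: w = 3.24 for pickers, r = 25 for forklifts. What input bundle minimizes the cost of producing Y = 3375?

N* = 625, K* = 81

Cost minimization requires the marginal rate of technical substitution to equal the input-price ratio: MP_N/MP_K = w/r.
Here MP_N/MP_K = (3/4)·(K/N)/(3/4) = (K/N). Setting this equal to 3.24/25 = 0.1296 gives K = 0.1296N.
Substituting into Y = 3375: N^(3/4)·(0.1296N)^(3/4) = 3375.
Solving, N = 625 and K = 81.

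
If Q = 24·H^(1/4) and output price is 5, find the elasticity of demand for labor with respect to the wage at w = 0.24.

ε = -4/3

MP_H = (1/4)·24·H^(-3/4), so P·MP_H = w gives 30·H^(-3/4) = w.
Solving, H(w) = (30/w)^(4/3). This is a constant-elasticity form: H ∝ w^(−4/3), so ε = −4/3.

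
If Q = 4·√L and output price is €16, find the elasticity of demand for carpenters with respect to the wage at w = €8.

MP_L = (1/2)·4·L^(-1/2), so P·MP_L = w gives 32·L^(-1/2) = w.
Solving, L(w) = (32/w)^(2). This is a constant-elasticity form: L ∝ w^(−2), so ε = −2.

ε = -2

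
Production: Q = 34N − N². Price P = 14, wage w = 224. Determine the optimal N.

The marginal product of N is MP_N = 34 − 2N.
A price-taking firm hires until the value of the marginal product equals the wage: P·MP_N = w, so 14·(34 − 2N) = 224.
Then 34 − 2N = 16, giving N = 9.

N* = 9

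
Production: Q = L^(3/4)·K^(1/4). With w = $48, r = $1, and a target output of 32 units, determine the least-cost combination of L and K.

L* = 16, K* = 256

Cost minimization requires the marginal rate of technical substitution to equal the input-price ratio: MP_L/MP_K = w/r.
Here MP_L/MP_K = (3/4)·(K/L)/(1/4) = 3·(K/L). Setting this equal to 48/1 = 48 gives K = 16L.
Substituting into Q = 32: L^(3/4)·(16L)^(1/4) = 32.
Solving, L = 16 and K = 256.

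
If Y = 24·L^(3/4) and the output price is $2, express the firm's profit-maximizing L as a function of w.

MP_L = (3/4)·24·L^(-1/4) = 18·L^(-1/4).
Setting P·MP_L = w: 36·L^(-1/4) = w.
Solving for L: L^(-1/4) = w/36, so L = (36/w)^(4).

L(w) = 1679616/w^(4)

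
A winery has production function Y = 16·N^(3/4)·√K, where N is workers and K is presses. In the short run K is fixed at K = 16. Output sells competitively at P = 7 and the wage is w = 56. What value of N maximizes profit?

With K = 16, MP_N = (3/4)·16·N^(-1/4)·16^(1/2) = 48·N^(-1/4).
Profit maximization for a price taker requires P·MP_N = w: 7·48·N^(-1/4) = 56.
So N^(-1/4) = 1/6, which gives N = 1296.

N* = 1296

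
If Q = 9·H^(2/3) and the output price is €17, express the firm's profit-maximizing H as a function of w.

H(w) = 1061208/w³

MP_H = (2/3)·9·H^(-1/3) = 6·H^(-1/3).
Setting P·MP_H = w: 102·H^(-1/3) = w.
Solving for H: H^(-1/3) = w/102, so H = (102/w)^(3).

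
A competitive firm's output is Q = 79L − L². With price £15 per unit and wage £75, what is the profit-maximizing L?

The marginal product of L is MP_L = 79 − 2L.
A price-taking firm hires until the value of the marginal product equals the wage: P·MP_L = w, so 15·(79 − 2L) = 75.
Then 79 − 2L = 5, giving L = 37.

L* = 37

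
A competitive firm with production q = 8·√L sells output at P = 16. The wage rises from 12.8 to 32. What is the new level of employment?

L* = 4

From P·MP_L = w with MP_L = 4·L^(-1/2), the labor demand is L(w) = (64/w)^(2).
At w = 12.8: L = 25. At w = 32: L = 4.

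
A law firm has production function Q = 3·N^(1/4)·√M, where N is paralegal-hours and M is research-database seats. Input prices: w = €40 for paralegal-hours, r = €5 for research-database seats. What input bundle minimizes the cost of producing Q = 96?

N* = 16, M* = 256

Cost minimization requires the marginal rate of technical substitution to equal the input-price ratio: MP_N/MP_M = w/r.
Here MP_N/MP_M = (1/4)·(M/N)/(1/2) = 0.5·(M/N). Setting this equal to 40/5 = 8 gives M = 16N.
Substituting into Q = 96: 3·N^(1/4)·(16N)^(1/2) = 96.
Solving, N = 16 and M = 256.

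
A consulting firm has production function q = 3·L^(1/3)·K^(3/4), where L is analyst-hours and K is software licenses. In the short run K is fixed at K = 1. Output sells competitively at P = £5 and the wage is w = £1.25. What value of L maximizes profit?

With K = 1, MP_L = (1/3)·3·L^(-2/3)·1^(3/4) = L^(-2/3).
Profit maximization for a price taker requires P·MP_L = w: 5·L^(-2/3) = 1.25.
So L^(-2/3) = 0.25, which gives L = 8.

L* = 8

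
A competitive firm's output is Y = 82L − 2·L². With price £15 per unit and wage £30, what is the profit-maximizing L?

L* = 20

The marginal product of L is MP_L = 82 − 4L.
A price-taking firm hires until the value of the marginal product equals the wage: P·MP_L = w, so 15·(82 − 4L) = 30.
Then 82 − 4L = 2, giving L = 20.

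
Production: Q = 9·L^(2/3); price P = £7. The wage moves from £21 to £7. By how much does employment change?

ΔL = 208

From P·MP_L = w with MP_L = 6·L^(-1/3), the labor demand is L(w) = (42/w)^(3).
At w = 21: L = 8. At w = 7: L = 216.
ΔL = 216 − 8 = 208.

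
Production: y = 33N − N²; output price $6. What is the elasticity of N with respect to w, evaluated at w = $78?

From P·MP_N = w with MP_N = 33 − 2N, labor demand is N(w) = (33 − w/6)/2.
dN/dw = −1/(12) = -1/12.
At w = 78, N = 10, so ε = (dN/dw)·(w/N) = (-1/12)·(78/10) = -0.65.

ε = -0.65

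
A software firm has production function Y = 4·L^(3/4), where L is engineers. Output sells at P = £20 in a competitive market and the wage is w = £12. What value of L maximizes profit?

MP_L = (3/4)·4·L^(-1/4) = 3·L^(-1/4).
Profit maximization for a price taker requires P·MP_L = w: 20·3·L^(-1/4) = 12.
So L^(-1/4) = 0.2, which gives L = 625.

L* = 625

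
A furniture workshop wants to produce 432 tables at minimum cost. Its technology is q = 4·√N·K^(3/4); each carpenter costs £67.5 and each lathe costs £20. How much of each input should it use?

Cost minimization requires the marginal rate of technical substitution to equal the input-price ratio: MP_N/MP_K = w/r.
Here MP_N/MP_K = (1/2)·(K/N)/(3/4) = (2/3)·(K/N). Setting this equal to 67.5/20 = 3.375 gives K = 5.0625N.
Substituting into q = 432: 4·N^(1/2)·(5.0625N)^(3/4) = 432.
Solving, N = 16 and K = 81.

N* = 16, K* = 81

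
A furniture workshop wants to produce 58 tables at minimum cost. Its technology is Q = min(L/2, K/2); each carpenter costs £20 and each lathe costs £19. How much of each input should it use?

L* = 116, K* = 116

With a fixed-proportions technology, the cost-minimizing bundle uses no slack in either input: L/2 = K/2 = Q.
So L = 2·58 = 116 and K = 2·58 = 116.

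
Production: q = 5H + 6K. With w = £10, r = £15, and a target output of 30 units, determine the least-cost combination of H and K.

H* = 6, K* = 0

The inputs are perfect substitutes, so the firm uses whichever has the lower cost per unit of output.
Cost per unit of output via H is w/5 = 2; via K it is r/6 = 2.5. H is cheaper.
Producing q = 30 with H alone: H = 6, K = 0.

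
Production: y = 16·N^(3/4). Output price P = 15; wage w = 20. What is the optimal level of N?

MP_N = (3/4)·16·N^(-1/4) = 12·N^(-1/4).
Profit maximization for a price taker requires P·MP_N = w: 15·12·N^(-1/4) = 20.
So N^(-1/4) = 1/9, which gives N = 6561.

N* = 6561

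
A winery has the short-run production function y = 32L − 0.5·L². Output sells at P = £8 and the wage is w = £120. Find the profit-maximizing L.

L* = 17

The marginal product of L is MP_L = 32 − L.
A price-taking firm hires until the value of the marginal product equals the wage: P·MP_L = w, so 8·(32 − L) = 120.
Then 32 − L = 15, giving L = 17.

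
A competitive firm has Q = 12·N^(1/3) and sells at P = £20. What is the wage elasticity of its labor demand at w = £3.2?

ε = -1.5

MP_N = (1/3)·12·N^(-2/3), so P·MP_N = w gives 80·N^(-2/3) = w.
Solving, N(w) = (80/w)^(3/2). This is a constant-elasticity form: N ∝ w^(−3/2), so ε = −3/2.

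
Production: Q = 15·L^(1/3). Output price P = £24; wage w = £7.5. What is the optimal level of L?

MP_L = (1/3)·15·L^(-2/3) = 5·L^(-2/3).
Profit maximization for a price taker requires P·MP_L = w: 24·5·L^(-2/3) = 7.5.
So L^(-2/3) = 0.0625, which gives L = 64.

L* = 64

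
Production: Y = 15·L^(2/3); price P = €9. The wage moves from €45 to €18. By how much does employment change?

ΔL = 117

From P·MP_L = w with MP_L = 10·L^(-1/3), the labor demand is L(w) = (90/w)^(3).
At w = 45: L = 8. At w = 18: L = 125.
ΔL = 125 − 8 = 117.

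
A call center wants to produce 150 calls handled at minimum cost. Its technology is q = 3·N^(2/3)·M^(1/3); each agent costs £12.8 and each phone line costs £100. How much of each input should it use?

Cost minimization requires the marginal rate of technical substitution to equal the input-price ratio: MP_N/MP_M = w/r.
Here MP_N/MP_M = (2/3)·(M/N)/(1/3) = 2·(M/N). Setting this equal to 12.8/100 = 0.128 gives M = 0.064N.
Substituting into q = 150: 3·N^(2/3)·(0.064N)^(1/3) = 150.
Solving, N = 125 and M = 8.

N* = 125, M* = 8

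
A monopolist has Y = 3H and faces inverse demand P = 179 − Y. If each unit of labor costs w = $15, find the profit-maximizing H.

H* = 29

Marginal revenue from the inverse demand is MR = 179 − 2Y.
The marginal product is MP_H = 3.
A monopolist hires until marginal revenue product equals the wage: MR·MP_H = w.
(179 − 6H)·3 = 15, so H = 29.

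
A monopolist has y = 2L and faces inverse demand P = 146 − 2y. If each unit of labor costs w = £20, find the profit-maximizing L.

L* = 17

Marginal revenue from the inverse demand is MR = 146 − 4y.
The marginal product is MP_L = 2.
A monopolist hires until marginal revenue product equals the wage: MR·MP_L = w.
(146 − 8L)·2 = 20, so L = 17.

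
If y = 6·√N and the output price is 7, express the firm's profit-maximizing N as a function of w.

MP_N = (1/2)·6·N^(-1/2) = 3·N^(-1/2).
Setting P·MP_N = w: 21·N^(-1/2) = w.
Solving for N: N^(-1/2) = w/21, so N = (21/w)^(2).

N(w) = 441/w²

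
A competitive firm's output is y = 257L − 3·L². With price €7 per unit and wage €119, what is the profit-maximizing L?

L* = 40

The marginal product of L is MP_L = 257 − 6L.
A price-taking firm hires until the value of the marginal product equals the wage: P·MP_L = w, so 7·(257 − 6L) = 119.
Then 257 − 6L = 17, giving L = 40.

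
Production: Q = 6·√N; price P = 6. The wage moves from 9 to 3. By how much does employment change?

From P·MP_N = w with MP_N = 3·N^(-1/2), the labor demand is N(w) = (18/w)^(2).
At w = 9: N = 4. At w = 3: N = 36.
ΔN = 36 − 4 = 32.

ΔN = 32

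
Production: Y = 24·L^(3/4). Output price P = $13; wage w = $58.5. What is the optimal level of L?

MP_L = (3/4)·24·L^(-1/4) = 18·L^(-1/4).
Profit maximization for a price taker requires P·MP_L = w: 13·18·L^(-1/4) = 58.5.
So L^(-1/4) = 0.25, which gives L = 256.

L* = 256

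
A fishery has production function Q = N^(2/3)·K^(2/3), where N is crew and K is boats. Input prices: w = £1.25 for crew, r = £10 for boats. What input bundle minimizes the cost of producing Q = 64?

Cost minimization requires the marginal rate of technical substitution to equal the input-price ratio: MP_N/MP_K = w/r.
Here MP_N/MP_K = (2/3)·(K/N)/(2/3) = (K/N). Setting this equal to 1.25/10 = 0.125 gives K = 0.125N.
Substituting into Q = 64: N^(2/3)·(0.125N)^(2/3) = 64.
Solving, N = 64 and K = 8.

N* = 64, K* = 8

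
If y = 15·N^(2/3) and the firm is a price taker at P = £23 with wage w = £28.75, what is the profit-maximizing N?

MP_N = (2/3)·15·N^(-1/3) = 10·N^(-1/3).
Profit maximization for a price taker requires P·MP_N = w: 23·10·N^(-1/3) = 28.75.
So N^(-1/3) = 0.125, which gives N = 512.

N* = 512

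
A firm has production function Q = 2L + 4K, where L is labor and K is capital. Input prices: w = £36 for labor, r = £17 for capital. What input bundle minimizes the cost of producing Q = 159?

The inputs are perfect substitutes, so the firm uses whichever has the lower cost per unit of output.
Cost per unit of output via L is w/2 = 18; via K it is r/4 = 4.25. K is cheaper.
Producing Q = 159 with K alone: L = 0, K = 39.75.

L* = 0, K* = 39.75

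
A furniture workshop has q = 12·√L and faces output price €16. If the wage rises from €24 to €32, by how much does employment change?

ΔL = -7

From P·MP_L = w with MP_L = 6·L^(-1/2), the labor demand is L(w) = (96/w)^(2).
At w = 24: L = 16. At w = 32: L = 9.
ΔL = 9 − 16 = -7.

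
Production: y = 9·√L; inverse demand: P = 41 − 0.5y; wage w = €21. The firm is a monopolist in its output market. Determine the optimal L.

L* = 9

Marginal revenue from the inverse demand is MR = 41 − y.
The marginal product is MP_L = 4.5·L^(-1/2).
A monopolist hires until marginal revenue product equals the wage: MR·MP_L = w.
At L, y = 9·√L. Substituting and solving: (41 − 9·√L)·4.5·L^(-1/2) = 21 gives L = 9.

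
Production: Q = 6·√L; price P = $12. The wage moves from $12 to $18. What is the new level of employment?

L* = 4

From P·MP_L = w with MP_L = 3·L^(-1/2), the labor demand is L(w) = (36/w)^(2).
At w = 12: L = 9. At w = 18: L = 4.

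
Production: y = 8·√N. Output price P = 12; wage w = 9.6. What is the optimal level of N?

MP_N = (1/2)·8·N^(-1/2) = 4·N^(-1/2).
Profit maximization for a price taker requires P·MP_N = w: 12·4·N^(-1/2) = 9.6.
So N^(-1/2) = 0.2, which gives N = 25.

N* = 25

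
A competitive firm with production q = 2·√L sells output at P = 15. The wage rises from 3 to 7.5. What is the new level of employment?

L* = 4

From P·MP_L = w with MP_L = L^(-1/2), the labor demand is L(w) = (15/w)^(2).
At w = 3: L = 25. At w = 7.5: L = 4.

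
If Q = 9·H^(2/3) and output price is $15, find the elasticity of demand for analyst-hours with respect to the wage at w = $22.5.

MP_H = (2/3)·9·H^(-1/3), so P·MP_H = w gives 90·H^(-1/3) = w.
Solving, H(w) = (90/w)^(3). This is a constant-elasticity form: H ∝ w^(−3), so ε = −3.

ε = -3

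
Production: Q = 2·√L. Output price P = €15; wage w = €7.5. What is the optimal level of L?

L* = 4

MP_L = (1/2)·2·L^(-1/2) = L^(-1/2).
Profit maximization for a price taker requires P·MP_L = w: 15·L^(-1/2) = 7.5.
So L^(-1/2) = 0.5, which gives L = 4.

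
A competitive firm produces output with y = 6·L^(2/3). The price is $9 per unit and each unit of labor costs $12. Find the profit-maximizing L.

MP_L = (2/3)·6·L^(-1/3) = 4·L^(-1/3).
Profit maximization for a price taker requires P·MP_L = w: 9·4·L^(-1/3) = 12.
So L^(-1/3) = 1/3, which gives L = 27.

L* = 27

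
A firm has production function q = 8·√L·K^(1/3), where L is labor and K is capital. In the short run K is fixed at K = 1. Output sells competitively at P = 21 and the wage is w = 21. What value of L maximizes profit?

With K = 1, MP_L = (1/2)·8·L^(-1/2)·1^(1/3) = 4·L^(-1/2).
Profit maximization for a price taker requires P·MP_L = w: 21·4·L^(-1/2) = 21.
So L^(-1/2) = 0.25, which gives L = 16.

L* = 16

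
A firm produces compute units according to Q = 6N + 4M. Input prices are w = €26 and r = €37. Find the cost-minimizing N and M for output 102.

The inputs are perfect substitutes, so the firm uses whichever has the lower cost per unit of output.
Cost per unit of output via N is w/6 = 13/3; via M it is r/4 = 9.25. N is cheaper.
Producing Q = 102 with N alone: N = 17, M = 0.

N* = 17, M* = 0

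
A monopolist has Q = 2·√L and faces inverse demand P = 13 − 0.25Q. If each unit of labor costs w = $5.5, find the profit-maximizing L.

Marginal revenue from the inverse demand is MR = 13 − 0.5Q.
The marginal product is MP_L = L^(-1/2).
A monopolist hires until marginal revenue product equals the wage: MR·MP_L = w.
At L, Q = 2·√L. Substituting and solving: (13 − √L)·L^(-1/2) = 5.5 gives L = 4.

L* = 4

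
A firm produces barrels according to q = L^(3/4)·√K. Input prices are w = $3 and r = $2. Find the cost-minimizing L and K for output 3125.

Cost minimization requires the marginal rate of technical substitution to equal the input-price ratio: MP_L/MP_K = w/r.
Here MP_L/MP_K = (3/4)·(K/L)/(1/2) = 1.5·(K/L). Setting this equal to 3/2 = 1.5 gives K = L.
Substituting into q = 3125: L^(3/4)·(L)^(1/2) = 3125.
Solving, L = 625 and K = 625.

L* = 625, K* = 625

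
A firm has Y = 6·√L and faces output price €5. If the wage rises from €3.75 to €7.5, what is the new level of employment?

L* = 4

From P·MP_L = w with MP_L = 3·L^(-1/2), the labor demand is L(w) = (15/w)^(2).
At w = 3.75: L = 16. At w = 7.5: L = 4.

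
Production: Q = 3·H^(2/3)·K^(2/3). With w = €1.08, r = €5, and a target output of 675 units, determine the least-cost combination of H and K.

Cost minimization requires the marginal rate of technical substitution to equal the input-price ratio: MP_H/MP_K = w/r.
Here MP_H/MP_K = (2/3)·(K/H)/(2/3) = (K/H). Setting this equal to 1.08/5 = 0.216 gives K = 0.216H.
Substituting into Q = 675: 3·H^(2/3)·(0.216H)^(2/3) = 675.
Solving, H = 125 and K = 27.

H* = 125, K* = 27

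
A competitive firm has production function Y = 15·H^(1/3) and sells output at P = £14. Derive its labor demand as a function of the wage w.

MP_H = (1/3)·15·H^(-2/3) = 5·H^(-2/3).
Setting P·MP_H = w: 70·H^(-2/3) = w.
Solving for H: H^(-2/3) = w/70, so H = (70/w)^(3/2).

H(w) = (70/w)^(3/2)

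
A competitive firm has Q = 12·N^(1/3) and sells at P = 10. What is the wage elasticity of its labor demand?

ε = -1.5

MP_N = (1/3)·12·N^(-2/3), so P·MP_N = w gives 40·N^(-2/3) = w.
Solving, N(w) = (40/w)^(3/2). This is a constant-elasticity form: N ∝ w^(−3/2), so ε = −3/2.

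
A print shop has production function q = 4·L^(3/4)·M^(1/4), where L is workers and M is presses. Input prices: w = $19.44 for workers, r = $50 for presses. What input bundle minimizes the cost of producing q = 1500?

L* = 625, M* = 81

Cost minimization requires the marginal rate of technical substitution to equal the input-price ratio: MP_L/MP_M = w/r.
Here MP_L/MP_M = (3/4)·(M/L)/(1/4) = 3·(M/L). Setting this equal to 19.44/50 = 0.3888 gives M = 0.1296L.
Substituting into q = 1500: 4·L^(3/4)·(0.1296L)^(1/4) = 1500.
Solving, L = 625 and M = 81.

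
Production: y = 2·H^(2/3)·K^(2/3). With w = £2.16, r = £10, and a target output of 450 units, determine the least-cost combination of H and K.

Cost minimization requires the marginal rate of technical substitution to equal the input-price ratio: MP_H/MP_K = w/r.
Here MP_H/MP_K = (2/3)·(K/H)/(2/3) = (K/H). Setting this equal to 2.16/10 = 0.216 gives K = 0.216H.
Substituting into y = 450: 2·H^(2/3)·(0.216H)^(2/3) = 450.
Solving, H = 125 and K = 27.

H* = 125, K* = 27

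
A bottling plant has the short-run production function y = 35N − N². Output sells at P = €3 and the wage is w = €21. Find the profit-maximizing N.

N* = 14

The marginal product of N is MP_N = 35 − 2N.
A price-taking firm hires until the value of the marginal product equals the wage: P·MP_N = w, so 3·(35 − 2N) = 21.
Then 35 − 2N = 7, giving N = 14.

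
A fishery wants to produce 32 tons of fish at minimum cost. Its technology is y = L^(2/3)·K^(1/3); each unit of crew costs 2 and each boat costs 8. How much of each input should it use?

L* = 64, K* = 8

Cost minimization requires the marginal rate of technical substitution to equal the input-price ratio: MP_L/MP_K = w/r.
Here MP_L/MP_K = (2/3)·(K/L)/(1/3) = 2·(K/L). Setting this equal to 2/8 = 0.25 gives K = 0.125L.
Substituting into y = 32: L^(2/3)·(0.125L)^(1/3) = 32.
Solving, L = 64 and K = 8.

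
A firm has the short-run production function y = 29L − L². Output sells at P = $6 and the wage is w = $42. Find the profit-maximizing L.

The marginal product of L is MP_L = 29 − 2L.
A price-taking firm hires until the value of the marginal product equals the wage: P·MP_L = w, so 6·(29 − 2L) = 42.
Then 29 − 2L = 7, giving L = 11.

L* = 11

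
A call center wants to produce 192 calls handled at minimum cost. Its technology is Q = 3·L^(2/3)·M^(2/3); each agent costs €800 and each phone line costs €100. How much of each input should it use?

Cost minimization requires the marginal rate of technical substitution to equal the input-price ratio: MP_L/MP_M = w/r.
Here MP_L/MP_M = (2/3)·(M/L)/(2/3) = (M/L). Setting this equal to 800/100 = 8 gives M = 8L.
Substituting into Q = 192: 3·L^(2/3)·(8L)^(2/3) = 192.
Solving, L = 8 and M = 64.

L* = 8, M* = 64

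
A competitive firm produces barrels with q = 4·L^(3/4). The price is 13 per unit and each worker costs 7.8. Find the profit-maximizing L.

L* = 625

MP_L = (3/4)·4·L^(-1/4) = 3·L^(-1/4).
Profit maximization for a price taker requires P·MP_L = w: 13·3·L^(-1/4) = 7.8.
So L^(-1/4) = 0.2, which gives L = 625.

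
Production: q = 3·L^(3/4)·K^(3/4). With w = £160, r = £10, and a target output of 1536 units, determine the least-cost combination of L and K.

L* = 16, K* = 256

Cost minimization requires the marginal rate of technical substitution to equal the input-price ratio: MP_L/MP_K = w/r.
Here MP_L/MP_K = (3/4)·(K/L)/(3/4) = (K/L). Setting this equal to 160/10 = 16 gives K = 16L.
Substituting into q = 1536: 3·L^(3/4)·(16L)^(3/4) = 1536.
Solving, L = 16 and K = 256.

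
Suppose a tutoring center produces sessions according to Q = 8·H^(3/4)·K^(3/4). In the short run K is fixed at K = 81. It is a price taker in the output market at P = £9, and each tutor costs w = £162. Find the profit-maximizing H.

H* = 6561

With K = 81, MP_H = (3/4)·8·H^(-1/4)·81^(3/4) = 162·H^(-1/4).
Profit maximization for a price taker requires P·MP_H = w: 9·162·H^(-1/4) = 162.
So H^(-1/4) = 1/9, which gives H = 6561.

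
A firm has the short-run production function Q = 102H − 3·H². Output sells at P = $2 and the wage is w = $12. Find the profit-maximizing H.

The marginal product of H is MP_H = 102 − 6H.
A price-taking firm hires until the value of the marginal product equals the wage: P·MP_H = w, so 2·(102 − 6H) = 12.
Then 102 − 6H = 6, giving H = 16.

H* = 16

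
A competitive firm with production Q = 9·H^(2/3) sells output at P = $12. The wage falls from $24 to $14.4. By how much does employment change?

ΔH = 98

From P·MP_H = w with MP_H = 6·H^(-1/3), the labor demand is H(w) = (72/w)^(3).
At w = 24: H = 27. At w = 14.4: H = 125.
ΔH = 125 − 27 = 98.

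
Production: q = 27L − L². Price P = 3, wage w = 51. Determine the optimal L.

The marginal product of L is MP_L = 27 − 2L.
A price-taking firm hires until the value of the marginal product equals the wage: P·MP_L = w, so 3·(27 − 2L) = 51.
Then 27 − 2L = 17, giving L = 5.

L* = 5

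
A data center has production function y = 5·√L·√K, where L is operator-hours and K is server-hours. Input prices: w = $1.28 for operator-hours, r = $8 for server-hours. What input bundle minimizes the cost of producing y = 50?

L* = 25, K* = 4

Cost minimization requires the marginal rate of technical substitution to equal the input-price ratio: MP_L/MP_K = w/r.
Here MP_L/MP_K = (1/2)·(K/L)/(1/2) = (K/L). Setting this equal to 1.28/8 = 0.16 gives K = 0.16L.
Substituting into y = 50: 5·L^(1/2)·(0.16L)^(1/2) = 50.
Solving, L = 25 and K = 4.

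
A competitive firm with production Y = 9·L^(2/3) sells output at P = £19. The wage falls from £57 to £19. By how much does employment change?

From P·MP_L = w with MP_L = 6·L^(-1/3), the labor demand is L(w) = (114/w)^(3).
At w = 57: L = 8. At w = 19: L = 216.
ΔL = 216 − 8 = 208.

ΔL = 208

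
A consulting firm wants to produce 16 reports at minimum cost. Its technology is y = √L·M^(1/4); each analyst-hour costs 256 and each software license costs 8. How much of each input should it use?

L* = 16, M* = 256

Cost minimization requires the marginal rate of technical substitution to equal the input-price ratio: MP_L/MP_M = w/r.
Here MP_L/MP_M = (1/2)·(M/L)/(1/4) = 2·(M/L). Setting this equal to 256/8 = 32 gives M = 16L.
Substituting into y = 16: L^(1/2)·(16L)^(1/4) = 16.
Solving, L = 16 and M = 256.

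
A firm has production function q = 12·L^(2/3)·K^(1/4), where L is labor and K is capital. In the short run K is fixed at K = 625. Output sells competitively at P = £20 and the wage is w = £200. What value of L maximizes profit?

L* = 64

With K = 625, MP_L = (2/3)·12·L^(-1/3)·625^(1/4) = 40·L^(-1/3).
Profit maximization for a price taker requires P·MP_L = w: 20·40·L^(-1/3) = 200.
So L^(-1/3) = 0.25, which gives L = 64.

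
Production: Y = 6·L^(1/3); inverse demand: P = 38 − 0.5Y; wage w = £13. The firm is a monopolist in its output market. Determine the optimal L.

L* = 8

Marginal revenue from the inverse demand is MR = 38 − Y.
The marginal product is MP_L = 2·L^(-2/3).
A monopolist hires until marginal revenue product equals the wage: MR·MP_L = w.
At L, Y = 6·L^(1/3). Substituting and solving: (38 − 6·L^(1/3))·2·L^(-2/3) = 13 gives L = 8.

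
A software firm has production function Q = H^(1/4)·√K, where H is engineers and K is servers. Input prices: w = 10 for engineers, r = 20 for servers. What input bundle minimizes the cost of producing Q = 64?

Cost minimization requires the marginal rate of technical substitution to equal the input-price ratio: MP_H/MP_K = w/r.
Here MP_H/MP_K = (1/4)·(K/H)/(1/2) = 0.5·(K/H). Setting this equal to 10/20 = 0.5 gives K = H.
Substituting into Q = 64: H^(1/4)·(H)^(1/2) = 64.
Solving, H = 256 and K = 256.

H* = 256, K* = 256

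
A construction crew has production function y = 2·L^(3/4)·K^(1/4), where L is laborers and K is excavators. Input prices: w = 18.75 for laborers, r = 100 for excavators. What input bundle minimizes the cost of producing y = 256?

Cost minimization requires the marginal rate of technical substitution to equal the input-price ratio: MP_L/MP_K = w/r.
Here MP_L/MP_K = (3/4)·(K/L)/(1/4) = 3·(K/L). Setting this equal to 18.75/100 = 0.1875 gives K = 0.0625L.
Substituting into y = 256: 2·L^(3/4)·(0.0625L)^(1/4) = 256.
Solving, L = 256 and K = 16.

L* = 256, K* = 16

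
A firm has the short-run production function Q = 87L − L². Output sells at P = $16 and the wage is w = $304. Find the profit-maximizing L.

L* = 34

The marginal product of L is MP_L = 87 − 2L.
A price-taking firm hires until the value of the marginal product equals the wage: P·MP_L = w, so 16·(87 − 2L) = 304.
Then 87 − 2L = 19, giving L = 34.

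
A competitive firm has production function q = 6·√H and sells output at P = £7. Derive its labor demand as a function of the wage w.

MP_H = (1/2)·6·H^(-1/2) = 3·H^(-1/2).
Setting P·MP_H = w: 21·H^(-1/2) = w.
Solving for H: H^(-1/2) = w/21, so H = (21/w)^(2).

H(w) = 441/w²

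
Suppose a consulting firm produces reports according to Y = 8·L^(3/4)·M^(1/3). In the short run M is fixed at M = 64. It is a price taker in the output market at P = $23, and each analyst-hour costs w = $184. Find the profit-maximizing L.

L* = 81

With M = 64, MP_L = (3/4)·8·L^(-1/4)·64^(1/3) = 24·L^(-1/4).
Profit maximization for a price taker requires P·MP_L = w: 23·24·L^(-1/4) = 184.
So L^(-1/4) = 1/3, which gives L = 81.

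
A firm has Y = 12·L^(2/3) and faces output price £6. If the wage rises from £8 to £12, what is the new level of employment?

L* = 64

From P·MP_L = w with MP_L = 8·L^(-1/3), the labor demand is L(w) = (48/w)^(3).
At w = 8: L = 216. At w = 12: L = 64.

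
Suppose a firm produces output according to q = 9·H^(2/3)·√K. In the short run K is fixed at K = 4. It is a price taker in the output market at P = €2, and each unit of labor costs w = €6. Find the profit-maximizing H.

H* = 64

With K = 4, MP_H = (2/3)·9·H^(-1/3)·4^(1/2) = 12·H^(-1/3).
Profit maximization for a price taker requires P·MP_H = w: 2·12·H^(-1/3) = 6.
So H^(-1/3) = 0.25, which gives H = 64.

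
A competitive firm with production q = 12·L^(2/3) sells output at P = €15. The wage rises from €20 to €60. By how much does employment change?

ΔL = -208

From P·MP_L = w with MP_L = 8·L^(-1/3), the labor demand is L(w) = (120/w)^(3).
At w = 20: L = 216. At w = 60: L = 8.
ΔL = 8 − 216 = -208.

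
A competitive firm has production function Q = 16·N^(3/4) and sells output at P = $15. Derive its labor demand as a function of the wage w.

MP_N = (3/4)·16·N^(-1/4) = 12·N^(-1/4).
Setting P·MP_N = w: 180·N^(-1/4) = w.
Solving for N: N^(-1/4) = w/180, so N = (180/w)^(4).

N(w) = (180/w)^(4)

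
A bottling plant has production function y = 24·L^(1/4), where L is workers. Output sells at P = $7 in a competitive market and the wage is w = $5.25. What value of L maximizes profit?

MP_L = (1/4)·24·L^(-3/4) = 6·L^(-3/4).
Profit maximization for a price taker requires P·MP_L = w: 7·6·L^(-3/4) = 5.25.
So L^(-3/4) = 0.125, which gives L = 16.

L* = 16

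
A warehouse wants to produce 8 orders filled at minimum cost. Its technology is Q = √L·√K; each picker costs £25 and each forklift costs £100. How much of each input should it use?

Cost minimization requires the marginal rate of technical substitution to equal the input-price ratio: MP_L/MP_K = w/r.
Here MP_L/MP_K = (1/2)·(K/L)/(1/2) = (K/L). Setting this equal to 25/100 = 0.25 gives K = 0.25L.
Substituting into Q = 8: L^(1/2)·(0.25L)^(1/2) = 8.
Solving, L = 16 and K = 4.

L* = 16, K* = 4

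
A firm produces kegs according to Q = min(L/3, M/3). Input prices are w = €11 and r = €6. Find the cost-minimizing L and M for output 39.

L* = 117, M* = 117

With a fixed-proportions technology, the cost-minimizing bundle uses no slack in either input: L/3 = M/3 = Q.
So L = 3·39 = 117 and M = 3·39 = 117.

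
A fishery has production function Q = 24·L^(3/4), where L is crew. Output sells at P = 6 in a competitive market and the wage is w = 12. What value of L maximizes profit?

L* = 6561

MP_L = (3/4)·24·L^(-1/4) = 18·L^(-1/4).
Profit maximization for a price taker requires P·MP_L = w: 6·18·L^(-1/4) = 12.
So L^(-1/4) = 1/9, which gives L = 6561.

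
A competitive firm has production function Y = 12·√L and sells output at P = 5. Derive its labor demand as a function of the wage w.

MP_L = (1/2)·12·L^(-1/2) = 6·L^(-1/2).
Setting P·MP_L = w: 30·L^(-1/2) = w.
Solving for L: L^(-1/2) = w/30, so L = (30/w)^(2).

L(w) = 900/w²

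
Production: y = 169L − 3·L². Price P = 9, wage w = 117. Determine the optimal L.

L* = 26

The marginal product of L is MP_L = 169 − 6L.
A price-taking firm hires until the value of the marginal product equals the wage: P·MP_L = w, so 9·(169 − 6L) = 117.
Then 169 − 6L = 13, giving L = 26.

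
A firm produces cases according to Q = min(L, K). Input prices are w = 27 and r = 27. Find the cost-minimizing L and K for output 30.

With a fixed-proportions technology, the cost-minimizing bundle uses no slack in either input: L = K = Q.
So L = 30 and K = 30.

L* = 30, K* = 30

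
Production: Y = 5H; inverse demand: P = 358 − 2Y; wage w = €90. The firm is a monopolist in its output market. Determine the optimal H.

Marginal revenue from the inverse demand is MR = 358 − 4Y.
The marginal product is MP_H = 5.
A monopolist hires until marginal revenue product equals the wage: MR·MP_H = w.
(358 − 20H)·5 = 90, so H = 17.

H* = 17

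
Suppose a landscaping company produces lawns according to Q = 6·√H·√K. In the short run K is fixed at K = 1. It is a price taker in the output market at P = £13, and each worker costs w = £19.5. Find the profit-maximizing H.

With K = 1, MP_H = (1/2)·6·H^(-1/2)·1^(1/2) = 3·H^(-1/2).
Profit maximization for a price taker requires P·MP_H = w: 13·3·H^(-1/2) = 19.5.
So H^(-1/2) = 0.5, which gives H = 4.

H* = 4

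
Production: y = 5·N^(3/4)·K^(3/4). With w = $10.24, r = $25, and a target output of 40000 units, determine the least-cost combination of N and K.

N* = 625, K* = 256

Cost minimization requires the marginal rate of technical substitution to equal the input-price ratio: MP_N/MP_K = w/r.
Here MP_N/MP_K = (3/4)·(K/N)/(3/4) = (K/N). Setting this equal to 10.24/25 = 0.4096 gives K = 0.4096N.
Substituting into y = 40000: 5·N^(3/4)·(0.4096N)^(3/4) = 40000.
Solving, N = 625 and K = 256.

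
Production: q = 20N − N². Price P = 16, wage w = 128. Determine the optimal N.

N* = 6

The marginal product of N is MP_N = 20 − 2N.
A price-taking firm hires until the value of the marginal product equals the wage: P·MP_N = w, so 16·(20 − 2N) = 128.
Then 20 − 2N = 8, giving N = 6.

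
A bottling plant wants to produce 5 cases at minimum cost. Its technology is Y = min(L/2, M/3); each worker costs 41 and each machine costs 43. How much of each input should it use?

L* = 10, M* = 15

With a fixed-proportions technology, the cost-minimizing bundle uses no slack in either input: L/2 = M/3 = Y.
So L = 2·5 = 10 and M = 3·5 = 15.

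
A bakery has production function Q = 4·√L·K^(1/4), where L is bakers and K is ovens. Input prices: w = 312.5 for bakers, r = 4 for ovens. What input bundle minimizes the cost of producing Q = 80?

L* = 16, K* = 625

Cost minimization requires the marginal rate of technical substitution to equal the input-price ratio: MP_L/MP_K = w/r.
Here MP_L/MP_K = (1/2)·(K/L)/(1/4) = 2·(K/L). Setting this equal to 312.5/4 = 78.125 gives K = 39.0625L.
Substituting into Q = 80: 4·L^(1/2)·(39.0625L)^(1/4) = 80.
Solving, L = 16 and K = 625.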